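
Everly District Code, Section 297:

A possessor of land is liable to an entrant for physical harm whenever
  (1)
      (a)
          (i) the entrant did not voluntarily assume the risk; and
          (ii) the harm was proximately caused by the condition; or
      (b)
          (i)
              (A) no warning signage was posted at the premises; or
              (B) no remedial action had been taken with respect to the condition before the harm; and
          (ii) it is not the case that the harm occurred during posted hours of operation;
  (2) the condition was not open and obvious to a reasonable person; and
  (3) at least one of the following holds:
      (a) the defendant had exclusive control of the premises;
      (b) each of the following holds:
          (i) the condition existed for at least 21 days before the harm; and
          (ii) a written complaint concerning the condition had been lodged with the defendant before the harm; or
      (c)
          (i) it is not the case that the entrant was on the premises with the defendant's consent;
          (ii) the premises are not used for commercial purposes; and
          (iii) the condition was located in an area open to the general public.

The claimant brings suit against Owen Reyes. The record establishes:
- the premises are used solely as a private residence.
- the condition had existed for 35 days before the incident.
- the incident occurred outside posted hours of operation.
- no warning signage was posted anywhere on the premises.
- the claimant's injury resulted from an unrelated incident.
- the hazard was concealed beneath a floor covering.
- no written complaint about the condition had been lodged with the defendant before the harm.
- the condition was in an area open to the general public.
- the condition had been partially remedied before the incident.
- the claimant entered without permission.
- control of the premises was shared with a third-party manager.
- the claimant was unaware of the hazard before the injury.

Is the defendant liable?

(i) no assumed risk — met.
(ii) proximate cause — not satisfied.
So (a) is not satisfied (T AND F).
(A) no signage posted — holds.
(B) no remedial action — not met.
(i): T OR F → true.
(ii) not (during posted hours) — holds.
(b): T AND T → true.
(1): F OR T → true.
(2) not open/obvious — satisfied.
(a) exclusive control — not met.
(i) condition ≥21 days old — holds.
(ii) complaint lodged — not satisfied.
(b): T AND F → false.
(i) not (consent to enter) — met.
(ii) not (commercial use) — met.
(iii) public area — holds.
So (c) is satisfied (T AND T AND T).
(3) = F OR F OR T = true.
Overall: T AND T AND T → true.

Yes — liable.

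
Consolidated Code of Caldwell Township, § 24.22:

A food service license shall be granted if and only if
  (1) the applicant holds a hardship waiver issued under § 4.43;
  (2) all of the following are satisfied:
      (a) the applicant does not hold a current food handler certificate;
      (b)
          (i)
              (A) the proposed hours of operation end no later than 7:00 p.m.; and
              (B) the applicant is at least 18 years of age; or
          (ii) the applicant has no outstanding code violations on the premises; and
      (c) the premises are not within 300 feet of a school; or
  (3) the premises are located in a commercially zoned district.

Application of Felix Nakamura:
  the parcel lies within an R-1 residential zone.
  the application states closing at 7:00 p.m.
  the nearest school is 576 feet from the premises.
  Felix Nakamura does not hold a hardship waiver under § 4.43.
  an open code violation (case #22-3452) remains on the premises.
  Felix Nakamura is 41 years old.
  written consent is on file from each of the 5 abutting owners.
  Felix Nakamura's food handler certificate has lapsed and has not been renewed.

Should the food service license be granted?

(1) hardship waiver — fails.
(a) not (food handler cert.) — satisfied.
(A) closes by 7 p.m. — holds.
(B) age ≥ 18 — satisfied.
So (i) is satisfied (T AND T).
(ii) no code violations — fails.
So (b) is satisfied (T OR F).
(c) ≥300 ft from school — holds.
(2): T AND T AND T → true.
(3) commercially zoned — not satisfied.
Overall: F OR T OR F → true.

Yes — granted.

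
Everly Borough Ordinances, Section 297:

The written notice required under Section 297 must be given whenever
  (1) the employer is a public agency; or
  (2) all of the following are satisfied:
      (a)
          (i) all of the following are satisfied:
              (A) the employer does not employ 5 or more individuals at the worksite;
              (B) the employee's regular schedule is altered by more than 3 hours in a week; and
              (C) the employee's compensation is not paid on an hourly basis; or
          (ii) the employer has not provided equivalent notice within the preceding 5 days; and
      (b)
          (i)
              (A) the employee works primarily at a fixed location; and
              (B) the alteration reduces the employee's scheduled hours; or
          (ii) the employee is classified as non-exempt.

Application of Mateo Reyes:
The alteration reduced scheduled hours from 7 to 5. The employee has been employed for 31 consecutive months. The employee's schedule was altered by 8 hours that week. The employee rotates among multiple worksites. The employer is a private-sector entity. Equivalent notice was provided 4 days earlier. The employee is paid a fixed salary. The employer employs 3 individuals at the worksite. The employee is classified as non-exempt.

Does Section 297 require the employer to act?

Yes — required.

(1) public agency — not satisfied.
(A) not (≥ 5 at site) — satisfied.
(B) schedule shift > 3h — satisfied.
(C) not (hourly-paid) — met.
So (i) is satisfied (T AND T AND T).
(ii) no recent notice — fails.
(a) = T OR F = true.
(A) fixed location — not met.
(B) hours reduced — holds.
(i) = F AND T = false.
(ii) non-exempt — holds.
So (b) is satisfied (F OR T).
(2) = T AND T = true.
Overall: F OR T → true.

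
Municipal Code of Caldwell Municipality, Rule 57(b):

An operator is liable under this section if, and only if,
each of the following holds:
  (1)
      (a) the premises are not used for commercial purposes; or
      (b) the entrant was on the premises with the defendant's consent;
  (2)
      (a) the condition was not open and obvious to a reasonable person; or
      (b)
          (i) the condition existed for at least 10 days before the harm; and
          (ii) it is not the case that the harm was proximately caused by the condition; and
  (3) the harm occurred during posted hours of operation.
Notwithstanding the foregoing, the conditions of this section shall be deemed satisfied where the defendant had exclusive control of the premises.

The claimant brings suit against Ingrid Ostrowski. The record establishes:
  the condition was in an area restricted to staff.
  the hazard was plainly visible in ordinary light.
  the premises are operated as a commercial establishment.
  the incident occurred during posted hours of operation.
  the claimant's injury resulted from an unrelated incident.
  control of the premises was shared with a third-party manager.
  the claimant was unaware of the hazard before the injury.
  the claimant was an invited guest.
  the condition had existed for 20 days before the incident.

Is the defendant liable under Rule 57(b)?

(a) not (commercial use) — not met.
(b) consent to enter — holds.
(1): F OR T → true.
(a) not open/obvious — not satisfied.
(i) condition ≥10 days old — satisfied.
(ii) not (proximate cause) — holds.
(b): T AND T → true.
So (2) is satisfied (F OR T).
(3) during posted hours — holds.
Overall: T AND T AND T → true.
Exception (exclusive control) — not satisfied.
Result: main true OR exception false → true.

Yes — liable.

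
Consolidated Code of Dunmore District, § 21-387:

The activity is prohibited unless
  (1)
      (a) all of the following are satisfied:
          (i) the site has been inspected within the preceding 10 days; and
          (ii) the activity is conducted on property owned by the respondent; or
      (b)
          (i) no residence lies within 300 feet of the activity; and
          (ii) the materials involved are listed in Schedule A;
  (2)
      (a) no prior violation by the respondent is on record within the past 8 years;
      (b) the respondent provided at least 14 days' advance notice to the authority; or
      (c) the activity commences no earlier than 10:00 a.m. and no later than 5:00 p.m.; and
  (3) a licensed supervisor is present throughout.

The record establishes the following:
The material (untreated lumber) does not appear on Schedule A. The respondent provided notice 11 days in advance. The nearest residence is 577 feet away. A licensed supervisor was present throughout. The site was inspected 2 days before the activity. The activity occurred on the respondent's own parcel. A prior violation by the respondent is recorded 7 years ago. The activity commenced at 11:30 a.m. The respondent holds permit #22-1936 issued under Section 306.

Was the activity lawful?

Yes — lawful.

(i) site inspected — satisfied.
(ii) own property — met.
So (a) is satisfied (T AND T).
(i) no residence in 300 ft — holds.
(ii) Schedule A material — not satisfied.
(b): T AND F → false.
(1) = T OR F = true.
(a) no prior violation — fails.
(b) ≥14 days' notice — fails.
(c) start within hours — holds.
(2) = F OR F OR T = true.
(3) supervisor present — met.
Overall = T AND T AND T = true.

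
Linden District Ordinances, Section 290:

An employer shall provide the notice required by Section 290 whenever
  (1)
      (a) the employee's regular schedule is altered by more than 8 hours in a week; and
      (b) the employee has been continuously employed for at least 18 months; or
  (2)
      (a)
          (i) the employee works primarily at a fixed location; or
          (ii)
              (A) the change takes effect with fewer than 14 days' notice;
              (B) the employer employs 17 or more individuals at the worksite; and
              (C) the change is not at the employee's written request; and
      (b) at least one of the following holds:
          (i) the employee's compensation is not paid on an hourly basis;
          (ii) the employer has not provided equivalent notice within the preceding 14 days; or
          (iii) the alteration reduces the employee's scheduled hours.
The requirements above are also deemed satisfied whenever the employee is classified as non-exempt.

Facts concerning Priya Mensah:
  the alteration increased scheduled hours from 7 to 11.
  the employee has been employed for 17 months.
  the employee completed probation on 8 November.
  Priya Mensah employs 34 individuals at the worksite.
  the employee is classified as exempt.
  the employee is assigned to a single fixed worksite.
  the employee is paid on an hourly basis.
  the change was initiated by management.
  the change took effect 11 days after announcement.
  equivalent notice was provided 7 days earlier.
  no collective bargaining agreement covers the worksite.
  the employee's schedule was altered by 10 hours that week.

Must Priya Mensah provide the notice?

No — not required.

(a) schedule shift > 8h — satisfied.
(b) tenure ≥ 18 mo. — not met.
(1): T AND F → false.
(i) fixed location — met.
(A) < 14 days' notice — holds.
(B) ≥ 17 at site — met.
(C) not employee-requested — holds.
So (ii) is satisfied (T AND T AND T).
So (a) is satisfied (T OR T).
(i) not (hourly-paid) — fails.
(ii) no recent notice — not satisfied.
(iii) hours reduced — fails.
So (b) is not satisfied (F OR F OR F).
(2): T AND F → false.
So Overall is not satisfied (F OR F).
Exception (non-exempt) — not satisfied.
Result: main false OR exception false → false.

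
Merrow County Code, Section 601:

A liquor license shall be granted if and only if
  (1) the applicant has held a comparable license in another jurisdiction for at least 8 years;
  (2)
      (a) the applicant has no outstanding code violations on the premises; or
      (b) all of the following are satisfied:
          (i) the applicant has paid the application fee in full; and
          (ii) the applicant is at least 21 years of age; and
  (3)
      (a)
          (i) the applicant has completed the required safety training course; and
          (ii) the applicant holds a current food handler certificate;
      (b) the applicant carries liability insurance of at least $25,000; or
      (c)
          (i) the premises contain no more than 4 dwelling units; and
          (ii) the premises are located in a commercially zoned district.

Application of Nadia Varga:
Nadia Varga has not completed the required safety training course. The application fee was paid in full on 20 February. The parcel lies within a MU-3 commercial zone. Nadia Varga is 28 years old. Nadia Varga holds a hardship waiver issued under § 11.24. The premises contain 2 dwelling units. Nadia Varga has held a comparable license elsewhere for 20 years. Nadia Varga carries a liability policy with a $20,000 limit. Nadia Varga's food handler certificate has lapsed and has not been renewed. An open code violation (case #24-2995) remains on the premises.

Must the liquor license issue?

(1) prior license ≥ 8 yr — met.
(a) no code violations — not met.
(i) fee paid — satisfied.
(ii) age ≥ 21 — holds.
So (b) is satisfied (T AND T).
So (2) is satisfied (F OR T).
(i) safety training — not met.
(ii) food handler cert. — fails.
(a) = F AND F = false.
(b) insurance ≥ $25,000 — fails.
(i) ≤ 4 units — satisfied.
(ii) commercially zoned — met.
(c): T AND T → true.
(3): F OR F OR T → true.
Overall: T AND T AND T → true.

Yes — granted.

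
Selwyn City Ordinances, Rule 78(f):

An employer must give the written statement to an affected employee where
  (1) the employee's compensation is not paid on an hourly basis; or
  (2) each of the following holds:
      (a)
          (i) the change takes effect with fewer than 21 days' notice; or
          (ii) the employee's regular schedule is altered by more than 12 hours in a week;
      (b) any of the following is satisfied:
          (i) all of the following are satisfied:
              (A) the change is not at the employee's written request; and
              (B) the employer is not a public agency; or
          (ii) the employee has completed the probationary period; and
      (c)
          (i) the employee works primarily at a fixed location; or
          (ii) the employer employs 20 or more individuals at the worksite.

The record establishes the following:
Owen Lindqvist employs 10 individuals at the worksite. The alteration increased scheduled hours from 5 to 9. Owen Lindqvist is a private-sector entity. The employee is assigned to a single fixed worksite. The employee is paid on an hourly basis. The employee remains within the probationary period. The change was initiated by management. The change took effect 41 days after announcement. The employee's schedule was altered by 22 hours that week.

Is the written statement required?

(1) not (hourly-paid) — not satisfied.
(i) < 21 days' notice — not satisfied.
(ii) schedule shift > 12h — holds.
(a) = F OR T = true.
(A) not employee-requested — satisfied.
(B) not (public agency) — satisfied.
So (i) is satisfied (T AND T).
(ii) past probation — fails.
So (b) is satisfied (T OR F).
(i) fixed location — holds.
(ii) ≥ 20 at site — not met.
(c): T OR F → true.
(2) = T AND T AND T = true.
Overall = F OR T = true.

Yes — required.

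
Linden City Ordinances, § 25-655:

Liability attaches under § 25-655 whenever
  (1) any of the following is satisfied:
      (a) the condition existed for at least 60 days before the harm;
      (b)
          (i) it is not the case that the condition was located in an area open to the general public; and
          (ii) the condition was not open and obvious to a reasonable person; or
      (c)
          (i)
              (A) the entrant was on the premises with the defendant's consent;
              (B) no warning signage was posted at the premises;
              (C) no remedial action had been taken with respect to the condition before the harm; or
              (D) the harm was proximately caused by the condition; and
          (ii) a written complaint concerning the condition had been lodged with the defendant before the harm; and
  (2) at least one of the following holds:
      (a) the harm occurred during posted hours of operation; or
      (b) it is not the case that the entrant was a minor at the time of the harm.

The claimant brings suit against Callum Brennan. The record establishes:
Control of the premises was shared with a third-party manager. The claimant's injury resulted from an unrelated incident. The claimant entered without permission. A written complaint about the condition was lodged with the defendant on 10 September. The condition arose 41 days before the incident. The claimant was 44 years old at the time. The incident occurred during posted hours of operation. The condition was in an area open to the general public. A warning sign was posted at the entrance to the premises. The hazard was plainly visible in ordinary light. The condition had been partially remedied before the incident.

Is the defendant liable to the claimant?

(a) condition ≥60 days old — not satisfied.
(i) not (public area) — not satisfied.
(ii) not open/obvious — not met.
So (b) is not satisfied (F AND F).
(A) consent to enter — not satisfied.
(B) no signage posted — not met.
(C) no remedial action — fails.
(D) proximate cause — fails.
So (i) is not satisfied (F OR F OR F OR F).
(ii) complaint lodged — met.
(c): F AND T → false.
(1): F OR F OR F → false.
(a) during posted hours — satisfied.
(b) not (entrant a minor) — holds.
(2): T OR T → true.
Overall: F AND T → false.

No — not liable.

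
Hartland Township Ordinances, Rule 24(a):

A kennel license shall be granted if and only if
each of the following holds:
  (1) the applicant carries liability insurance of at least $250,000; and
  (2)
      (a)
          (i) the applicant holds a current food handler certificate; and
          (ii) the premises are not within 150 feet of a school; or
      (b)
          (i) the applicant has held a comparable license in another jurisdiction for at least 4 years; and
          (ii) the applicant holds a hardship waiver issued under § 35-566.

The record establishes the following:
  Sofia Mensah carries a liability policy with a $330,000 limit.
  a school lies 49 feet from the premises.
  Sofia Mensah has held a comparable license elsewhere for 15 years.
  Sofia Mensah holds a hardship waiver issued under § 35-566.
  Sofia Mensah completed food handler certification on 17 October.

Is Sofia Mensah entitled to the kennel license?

(1) insurance ≥ $250,000 — met.
(i) food handler cert. — holds.
(ii) ≥150 ft from school — not met.
(a): T AND F → false.
(i) prior license ≥ 4 yr — holds.
(ii) hardship waiver — met.
So (b) is satisfied (T AND T).
So (2) is satisfied (F OR T).
So Overall is satisfied (T AND T).

Yes — granted.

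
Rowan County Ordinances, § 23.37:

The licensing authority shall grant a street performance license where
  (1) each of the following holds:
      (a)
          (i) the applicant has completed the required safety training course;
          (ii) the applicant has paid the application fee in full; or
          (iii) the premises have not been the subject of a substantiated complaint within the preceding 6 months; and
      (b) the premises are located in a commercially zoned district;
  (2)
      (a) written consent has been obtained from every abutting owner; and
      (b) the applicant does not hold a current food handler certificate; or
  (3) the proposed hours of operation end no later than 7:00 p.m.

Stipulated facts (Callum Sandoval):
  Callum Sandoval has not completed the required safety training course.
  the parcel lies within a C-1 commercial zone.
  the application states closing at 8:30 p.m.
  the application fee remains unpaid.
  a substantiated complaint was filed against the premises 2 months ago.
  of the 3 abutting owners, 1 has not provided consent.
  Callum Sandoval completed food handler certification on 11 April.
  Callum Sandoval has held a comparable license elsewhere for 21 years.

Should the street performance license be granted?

(i) safety training — not met.
(ii) fee paid — not satisfied.
(iii) no complaint in 6 mo. — not met.
(a) = F OR F OR F = false.
(b) commercially zoned — met.
(1) = F AND T = false.
(a) all abutters consent — fails.
(b) not (food handler cert.) — not met.
(2): F AND F → false.
(3) closes by 7 p.m. — not met.
Overall: F OR F OR F → false.

No — denied.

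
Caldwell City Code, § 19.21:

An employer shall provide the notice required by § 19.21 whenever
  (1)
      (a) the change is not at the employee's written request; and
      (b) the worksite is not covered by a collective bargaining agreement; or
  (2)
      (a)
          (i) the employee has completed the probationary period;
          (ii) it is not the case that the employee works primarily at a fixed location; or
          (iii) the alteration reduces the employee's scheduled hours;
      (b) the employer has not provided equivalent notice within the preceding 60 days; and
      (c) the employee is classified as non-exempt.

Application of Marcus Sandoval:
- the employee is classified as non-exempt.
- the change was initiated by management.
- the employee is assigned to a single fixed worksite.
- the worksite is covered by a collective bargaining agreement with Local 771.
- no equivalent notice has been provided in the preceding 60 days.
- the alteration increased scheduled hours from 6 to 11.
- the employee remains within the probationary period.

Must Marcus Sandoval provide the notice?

No — not required.

(a) not employee-requested — satisfied.
(b) no CBA — not met.
(1) = T AND F = false.
(i) past probation — fails.
(ii) not (fixed location) — fails.
(iii) hours reduced — not satisfied.
(a) = F OR F OR F = false.
(b) no recent notice — holds.
(c) non-exempt — holds.
(2): F AND T AND T → false.
Overall: F OR F → false.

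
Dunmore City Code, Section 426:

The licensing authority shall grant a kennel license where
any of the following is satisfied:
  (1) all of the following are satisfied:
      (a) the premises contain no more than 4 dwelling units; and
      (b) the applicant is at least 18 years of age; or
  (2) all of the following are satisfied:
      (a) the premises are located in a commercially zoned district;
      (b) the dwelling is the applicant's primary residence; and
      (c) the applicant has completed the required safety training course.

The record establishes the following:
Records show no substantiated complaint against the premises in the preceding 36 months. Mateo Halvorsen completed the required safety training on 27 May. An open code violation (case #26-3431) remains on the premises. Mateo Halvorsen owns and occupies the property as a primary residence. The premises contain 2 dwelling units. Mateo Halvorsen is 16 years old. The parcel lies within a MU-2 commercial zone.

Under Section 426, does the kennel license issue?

(a) ≤ 4 units — holds.
(b) age ≥ 18 — not satisfied.
So (1) is not satisfied (T AND F).
(a) commercially zoned — satisfied.
(b) primary residence — satisfied.
(c) safety training — satisfied.
So (2) is satisfied (T AND T AND T).
Overall = F OR T = true.

Yes — granted.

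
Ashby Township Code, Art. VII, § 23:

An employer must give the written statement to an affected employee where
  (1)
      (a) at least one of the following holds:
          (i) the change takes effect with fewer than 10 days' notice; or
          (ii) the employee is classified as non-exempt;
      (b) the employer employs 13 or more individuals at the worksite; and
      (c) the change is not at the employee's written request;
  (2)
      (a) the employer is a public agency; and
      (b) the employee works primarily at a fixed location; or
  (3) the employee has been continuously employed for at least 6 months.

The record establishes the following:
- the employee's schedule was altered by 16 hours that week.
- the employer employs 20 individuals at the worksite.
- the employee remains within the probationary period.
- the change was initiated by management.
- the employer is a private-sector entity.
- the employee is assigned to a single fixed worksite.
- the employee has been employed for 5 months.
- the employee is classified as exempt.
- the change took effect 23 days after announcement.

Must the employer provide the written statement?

(i) < 10 days' notice — not met.
(ii) non-exempt — not satisfied.
(a) = F OR F = false.
(b) ≥ 13 at site — satisfied.
(c) not employee-requested — met.
(1) = F AND T AND T = false.
(a) public agency — fails.
(b) fixed location — met.
(2): F AND T → false.
(3) tenure ≥ 6 mo. — fails.
So Overall is not satisfied (F OR F OR F).

No — not required.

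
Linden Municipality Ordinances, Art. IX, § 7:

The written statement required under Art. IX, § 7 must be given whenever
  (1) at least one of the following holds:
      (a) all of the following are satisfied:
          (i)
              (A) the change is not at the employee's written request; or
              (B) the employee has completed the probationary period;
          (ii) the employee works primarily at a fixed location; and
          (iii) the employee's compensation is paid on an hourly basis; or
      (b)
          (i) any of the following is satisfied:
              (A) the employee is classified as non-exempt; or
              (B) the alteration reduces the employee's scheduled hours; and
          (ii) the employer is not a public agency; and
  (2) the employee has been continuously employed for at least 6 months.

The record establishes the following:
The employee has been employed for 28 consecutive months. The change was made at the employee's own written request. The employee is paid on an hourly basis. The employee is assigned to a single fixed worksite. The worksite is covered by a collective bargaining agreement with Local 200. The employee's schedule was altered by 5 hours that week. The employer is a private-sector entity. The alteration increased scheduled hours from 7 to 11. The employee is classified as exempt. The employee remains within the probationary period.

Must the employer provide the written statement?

No — not required.

(A) not employee-requested — not met.
(B) past probation — fails.
So (i) is not satisfied (F OR F).
(ii) fixed location — satisfied.
(iii) hourly-paid — holds.
(a): F AND T AND T → false.
(A) non-exempt — not satisfied.
(B) hours reduced — not met.
So (i) is not satisfied (F OR F).
(ii) not (public agency) — satisfied.
So (b) is not satisfied (F AND T).
(1) = F OR F = false.
(2) tenure ≥ 6 mo. — met.
So Overall is not satisfied (F AND T).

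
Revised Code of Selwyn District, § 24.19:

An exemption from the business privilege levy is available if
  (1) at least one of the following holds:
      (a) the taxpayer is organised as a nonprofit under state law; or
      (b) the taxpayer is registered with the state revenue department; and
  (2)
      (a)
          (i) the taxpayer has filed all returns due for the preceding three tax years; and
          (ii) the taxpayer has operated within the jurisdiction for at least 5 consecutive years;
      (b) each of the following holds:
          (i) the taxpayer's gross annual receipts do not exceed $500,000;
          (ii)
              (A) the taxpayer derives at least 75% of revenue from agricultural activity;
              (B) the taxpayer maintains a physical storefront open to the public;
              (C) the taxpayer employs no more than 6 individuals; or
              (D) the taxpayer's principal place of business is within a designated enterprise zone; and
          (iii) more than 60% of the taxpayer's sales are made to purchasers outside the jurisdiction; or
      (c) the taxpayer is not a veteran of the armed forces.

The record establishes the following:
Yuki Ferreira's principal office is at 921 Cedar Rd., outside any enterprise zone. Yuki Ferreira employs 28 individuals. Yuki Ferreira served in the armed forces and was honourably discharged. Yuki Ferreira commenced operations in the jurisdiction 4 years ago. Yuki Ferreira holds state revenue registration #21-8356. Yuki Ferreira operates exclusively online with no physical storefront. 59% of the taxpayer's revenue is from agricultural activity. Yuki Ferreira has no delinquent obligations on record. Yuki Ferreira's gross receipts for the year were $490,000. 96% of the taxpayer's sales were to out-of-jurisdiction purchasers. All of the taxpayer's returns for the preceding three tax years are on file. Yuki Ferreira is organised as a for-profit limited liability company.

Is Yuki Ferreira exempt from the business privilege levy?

No — not exempt.

(a) nonprofit — not satisfied.
(b) state-registered — holds.
(1): F OR T → true.
(i) returns current — holds.
(ii) ≥ 5 yrs in jurisdiction — fails.
(a) = T AND F = false.
(i) receipts ≤ $500,000 — holds.
(A) ≥75% agricultural — not met.
(B) has storefront — fails.
(C) ≤ 6 employees — not satisfied.
(D) in enterprise zone — not satisfied.
(ii): F OR F OR F OR F → false.
(iii) >60% out-of-jur. sales — holds.
(b) = T AND F AND T = false.
(c) not (veteran) — not met.
(2): F OR F OR F → false.
So Overall is not satisfied (T AND F).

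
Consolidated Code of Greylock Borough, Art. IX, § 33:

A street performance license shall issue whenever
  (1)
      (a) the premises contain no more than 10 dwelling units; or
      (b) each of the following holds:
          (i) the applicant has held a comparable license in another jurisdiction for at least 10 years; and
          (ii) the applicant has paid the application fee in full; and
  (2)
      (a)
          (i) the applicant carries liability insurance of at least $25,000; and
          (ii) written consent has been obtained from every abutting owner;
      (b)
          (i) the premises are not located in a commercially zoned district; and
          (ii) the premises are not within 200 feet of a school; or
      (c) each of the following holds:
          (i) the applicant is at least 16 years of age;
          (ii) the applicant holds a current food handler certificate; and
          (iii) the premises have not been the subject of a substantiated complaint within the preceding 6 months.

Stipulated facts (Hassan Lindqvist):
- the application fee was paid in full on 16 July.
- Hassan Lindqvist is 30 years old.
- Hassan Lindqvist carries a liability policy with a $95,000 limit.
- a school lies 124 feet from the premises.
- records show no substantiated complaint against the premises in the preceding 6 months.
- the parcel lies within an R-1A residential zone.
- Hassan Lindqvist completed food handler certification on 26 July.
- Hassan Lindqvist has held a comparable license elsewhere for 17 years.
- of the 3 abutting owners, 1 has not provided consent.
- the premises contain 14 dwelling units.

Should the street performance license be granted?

(a) ≤ 10 units — not met.
(i) prior license ≥ 10 yr — holds.
(ii) fee paid — satisfied.
So (b) is satisfied (T AND T).
(1) = F OR T = true.
(i) insurance ≥ $25,000 — satisfied.
(ii) all abutters consent — fails.
(a): T AND F → false.
(i) not (commercially zoned) — satisfied.
(ii) ≥200 ft from school — not satisfied.
So (b) is not satisfied (T AND F).
(i) age ≥ 16 — met.
(ii) food handler cert. — holds.
(iii) no complaint in 6 mo. — holds.
(c): T AND T AND T → true.
(2): F OR F OR T → true.
So Overall is satisfied (T AND T).

Yes — granted.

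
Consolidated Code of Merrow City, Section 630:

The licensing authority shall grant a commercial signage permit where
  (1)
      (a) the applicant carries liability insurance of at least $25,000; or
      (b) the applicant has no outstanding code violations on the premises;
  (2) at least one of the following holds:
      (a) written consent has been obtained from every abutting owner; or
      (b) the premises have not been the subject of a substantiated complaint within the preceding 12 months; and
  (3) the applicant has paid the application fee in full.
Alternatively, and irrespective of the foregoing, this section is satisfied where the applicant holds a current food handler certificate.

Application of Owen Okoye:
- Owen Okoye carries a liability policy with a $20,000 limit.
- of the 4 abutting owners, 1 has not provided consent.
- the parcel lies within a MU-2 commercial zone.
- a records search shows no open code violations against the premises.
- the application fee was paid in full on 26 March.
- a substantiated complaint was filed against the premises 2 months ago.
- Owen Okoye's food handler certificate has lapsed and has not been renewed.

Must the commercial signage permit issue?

(a) insurance ≥ $25,000 — not met.
(b) no code violations — met.
(1) = F OR T = true.
(a) all abutters consent — fails.
(b) no complaint in 12 mo. — not satisfied.
So (2) is not satisfied (F OR F).
(3) fee paid — met.
Overall: T AND F AND T → false.
Exception (food handler cert.) — not satisfied.
Result: main false OR exception false → false.

No — denied.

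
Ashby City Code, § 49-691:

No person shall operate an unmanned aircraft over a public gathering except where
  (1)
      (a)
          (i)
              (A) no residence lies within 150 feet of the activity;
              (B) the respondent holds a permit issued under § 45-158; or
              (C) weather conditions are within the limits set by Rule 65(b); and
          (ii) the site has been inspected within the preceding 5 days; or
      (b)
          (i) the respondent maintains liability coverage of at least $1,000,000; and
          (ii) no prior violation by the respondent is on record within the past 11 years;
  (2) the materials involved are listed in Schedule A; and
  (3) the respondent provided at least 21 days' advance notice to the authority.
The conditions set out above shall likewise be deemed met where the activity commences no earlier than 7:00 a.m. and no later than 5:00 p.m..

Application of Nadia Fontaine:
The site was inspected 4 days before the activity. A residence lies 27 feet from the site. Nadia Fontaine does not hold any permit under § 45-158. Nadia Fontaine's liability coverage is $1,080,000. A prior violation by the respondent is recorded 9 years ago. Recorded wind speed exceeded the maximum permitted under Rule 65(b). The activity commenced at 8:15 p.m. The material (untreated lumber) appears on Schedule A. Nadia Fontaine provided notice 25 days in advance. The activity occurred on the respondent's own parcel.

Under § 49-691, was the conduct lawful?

No — unlawful.

(A) no residence in 150 ft — not satisfied.
(B) holds permit — not met.
(C) weather ok — not satisfied.
(i) = F OR F OR F = false.
(ii) site inspected — satisfied.
(a) = F AND T = false.
(i) coverage ≥ $1,000,000 — holds.
(ii) no prior violation — fails.
(b): T AND F → false.
So (1) is not satisfied (F OR F).
(2) Schedule A material — met.
(3) ≥21 days' notice — met.
Overall = F AND T AND T = false.
Exception (start within hours) — not satisfied.
Result: main false OR exception false → false.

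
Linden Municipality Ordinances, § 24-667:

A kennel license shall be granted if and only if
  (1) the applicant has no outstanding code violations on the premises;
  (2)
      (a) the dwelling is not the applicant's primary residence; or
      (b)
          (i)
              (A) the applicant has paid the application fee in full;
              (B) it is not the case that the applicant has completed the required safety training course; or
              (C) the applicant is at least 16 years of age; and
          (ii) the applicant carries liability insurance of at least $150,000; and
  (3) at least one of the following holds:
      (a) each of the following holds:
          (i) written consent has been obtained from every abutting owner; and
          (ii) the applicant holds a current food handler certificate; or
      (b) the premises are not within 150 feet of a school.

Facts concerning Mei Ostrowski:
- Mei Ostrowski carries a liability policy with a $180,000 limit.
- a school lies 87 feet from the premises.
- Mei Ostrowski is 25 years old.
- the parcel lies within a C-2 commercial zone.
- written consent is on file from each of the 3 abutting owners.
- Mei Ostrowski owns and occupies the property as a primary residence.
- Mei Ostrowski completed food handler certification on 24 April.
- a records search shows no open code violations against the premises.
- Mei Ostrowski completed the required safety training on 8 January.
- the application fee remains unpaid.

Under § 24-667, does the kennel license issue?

Yes — granted.

(1) no code violations — satisfied.
(a) not (primary residence) — not satisfied.
(A) fee paid — not satisfied.
(B) not (safety training) — not satisfied.
(C) age ≥ 16 — met.
(i): F OR F OR T → true.
(ii) insurance ≥ $150,000 — holds.
(b) = T AND T = true.
So (2) is satisfied (F OR T).
(i) all abutters consent — satisfied.
(ii) food handler cert. — satisfied.
So (a) is satisfied (T AND T).
(b) ≥150 ft from school — not met.
So (3) is satisfied (T OR F).
Overall: T AND T AND T → true.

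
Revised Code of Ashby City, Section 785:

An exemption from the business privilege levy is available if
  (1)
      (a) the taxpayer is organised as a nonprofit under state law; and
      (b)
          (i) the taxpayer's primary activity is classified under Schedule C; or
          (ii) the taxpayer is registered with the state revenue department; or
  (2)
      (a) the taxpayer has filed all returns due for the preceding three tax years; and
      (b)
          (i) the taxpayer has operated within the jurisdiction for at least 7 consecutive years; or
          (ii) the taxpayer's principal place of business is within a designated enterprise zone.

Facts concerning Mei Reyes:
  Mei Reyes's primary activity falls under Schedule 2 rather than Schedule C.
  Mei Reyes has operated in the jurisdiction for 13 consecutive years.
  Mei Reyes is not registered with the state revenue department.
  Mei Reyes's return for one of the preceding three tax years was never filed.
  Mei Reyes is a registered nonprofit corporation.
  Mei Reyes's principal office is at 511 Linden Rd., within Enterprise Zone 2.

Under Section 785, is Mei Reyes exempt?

(a) nonprofit — met.
(i) Schedule C activity — not met.
(ii) state-registered — not satisfied.
(b): F OR F → false.
So (1) is not satisfied (T AND F).
(a) returns current — not satisfied.
(i) ≥ 7 yrs in jurisdiction — satisfied.
(ii) in enterprise zone — met.
(b) = T OR T = true.
(2): F AND T → false.
Overall = F OR F = false.

No — not exempt.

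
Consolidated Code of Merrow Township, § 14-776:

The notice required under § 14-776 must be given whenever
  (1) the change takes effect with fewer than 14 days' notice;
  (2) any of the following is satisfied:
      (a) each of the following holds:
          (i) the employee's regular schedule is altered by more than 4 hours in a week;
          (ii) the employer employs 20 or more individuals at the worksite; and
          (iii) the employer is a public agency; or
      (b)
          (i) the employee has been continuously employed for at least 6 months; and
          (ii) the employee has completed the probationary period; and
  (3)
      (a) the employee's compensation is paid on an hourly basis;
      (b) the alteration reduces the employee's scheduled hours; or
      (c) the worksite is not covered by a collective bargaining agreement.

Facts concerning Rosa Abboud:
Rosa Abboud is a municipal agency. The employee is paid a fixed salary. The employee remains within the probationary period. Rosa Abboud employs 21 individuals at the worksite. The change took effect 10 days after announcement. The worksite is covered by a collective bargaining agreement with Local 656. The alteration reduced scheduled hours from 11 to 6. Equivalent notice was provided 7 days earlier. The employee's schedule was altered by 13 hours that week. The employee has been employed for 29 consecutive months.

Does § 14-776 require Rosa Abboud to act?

(1) < 14 days' notice — satisfied.
(i) schedule shift > 4h — holds.
(ii) ≥ 20 at site — satisfied.
(iii) public agency — satisfied.
(a) = T AND T AND T = true.
(i) tenure ≥ 6 mo. — met.
(ii) past probation — not met.
So (b) is not satisfied (T AND F).
(2): T OR F → true.
(a) hourly-paid — not satisfied.
(b) hours reduced — satisfied.
(c) no CBA — not satisfied.
(3): F OR T OR F → true.
Overall: T AND T AND T → true.

Yes — required.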